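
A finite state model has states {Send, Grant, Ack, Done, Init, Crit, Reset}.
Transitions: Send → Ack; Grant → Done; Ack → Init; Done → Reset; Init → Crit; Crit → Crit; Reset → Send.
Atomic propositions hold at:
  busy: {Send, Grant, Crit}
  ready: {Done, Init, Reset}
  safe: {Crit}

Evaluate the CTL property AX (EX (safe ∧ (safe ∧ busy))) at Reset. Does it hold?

Sat(safe ∧ busy) = {Crit}
Sat(safe ∧ (safe ∧ busy)) = {Crit}
Sat(EX (safe ∧ (safe ∧ busy))) = {s : some successor in {Crit}} = {Init, Crit}
Sat(AX (EX (safe ∧ (safe ∧ busy)))) = {s : every successor in {Init, Crit}} = {Ack, Init, Crit}
Reset ∉ Sat(AX (EX (safe ∧ (safe ∧ busy)))) = {Ack, Init, Crit}, so the formula does not hold at Reset.

No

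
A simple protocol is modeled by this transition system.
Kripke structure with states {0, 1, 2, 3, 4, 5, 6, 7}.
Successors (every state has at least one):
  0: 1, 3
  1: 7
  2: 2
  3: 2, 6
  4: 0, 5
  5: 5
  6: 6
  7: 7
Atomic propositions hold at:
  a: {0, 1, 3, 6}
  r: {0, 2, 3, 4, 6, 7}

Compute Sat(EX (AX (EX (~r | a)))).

Sat(~r) = {1, 5}
Sat(~r | a) = {0, 1, 3, 5, 6}
Sat(EX (~r | a)) = {s : some successor in {0, 1, 3, 5, 6}} = {0, 3, 4, 5, 6}
Sat(AX (EX (~r | a))) = {s : every successor in {0, 3, 4, 5, 6}} = {4, 5, 6}
Sat(EX (AX (EX (~r | a)))) = {s : some successor in {4, 5, 6}} = {3, 4, 5, 6}

{3, 4, 5, 6}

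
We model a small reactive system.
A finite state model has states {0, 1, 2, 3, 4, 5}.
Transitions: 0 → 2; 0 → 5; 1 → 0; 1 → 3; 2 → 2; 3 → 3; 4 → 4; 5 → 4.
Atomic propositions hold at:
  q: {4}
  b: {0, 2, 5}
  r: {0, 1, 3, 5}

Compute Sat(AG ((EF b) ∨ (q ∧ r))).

{2}

EF b: least fixpoint, start Z0 = {0, 2, 5}, add states with some successor in Z. Z1 = {0, 1, 2, 5}; fixed.
Sat(EF b) = {0, 1, 2, 5}
Sat(q ∧ r) = ∅
Sat((EF b) ∨ (q ∧ r)) = {0, 1, 2, 5}
AG ((EF b) ∨ (q ∧ r)): greatest fixpoint, start Z0 = {0, 1, 2, 5}, keep only states in Sat with every successor in Z. Z1 = {0, 2}; Z2 = {2}; fixed.
Sat(AG ((EF b) ∨ (q ∧ r))) = {2}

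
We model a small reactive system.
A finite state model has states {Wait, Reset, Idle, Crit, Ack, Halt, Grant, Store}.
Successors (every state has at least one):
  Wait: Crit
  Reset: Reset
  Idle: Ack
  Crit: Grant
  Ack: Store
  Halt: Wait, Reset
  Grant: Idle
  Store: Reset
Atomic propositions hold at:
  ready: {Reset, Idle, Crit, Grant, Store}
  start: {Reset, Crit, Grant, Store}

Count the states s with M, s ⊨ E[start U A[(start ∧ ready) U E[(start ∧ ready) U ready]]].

5

Sat(start ∧ ready) = {Reset, Crit, Grant, Store}
E[(start ∧ ready) U ready]: least fixpoint, start Z0 = Sat(ready) = {Reset, Idle, Crit, Grant, Store}, add states in Sat(start ∧ ready) with some successor in Z. Already a fixed point.
Sat(E[(start ∧ ready) U ready]) = {Reset, Idle, Crit, Grant, Store}
A[(start ∧ ready) U E[(start ∧ ready) U ready]]: least fixpoint, start Z0 = Sat(E[(start ∧ ready) U ready]) = {Reset, Idle, Crit, Grant, Store}, add states in Sat(start ∧ ready) with every successor in Z. Already a fixed point.
Sat(A[(start ∧ ready) U E[(start ∧ ready) U ready]]) = {Reset, Idle, Crit, Grant, Store}
E[start U A[(start ∧ ready) U E[(start ∧ ready) U ready]]]: least fixpoint, start Z0 = Sat(A[(start ∧ ready) U E[(start ∧ ready) U ready]]) = {Reset, Idle, Crit, Grant, Store}, add states in Sat(start) with some successor in Z. Already a fixed point.
Sat(E[start U A[(start ∧ ready) U E[(start ∧ ready) U ready]]]) = {Reset, Idle, Crit, Grant, Store}
|Sat(E[start U A[(start ∧ ready) U E[(start ∧ ready) U ready]]])| = |{Reset, Idle, Crit, Grant, Store}| = 5.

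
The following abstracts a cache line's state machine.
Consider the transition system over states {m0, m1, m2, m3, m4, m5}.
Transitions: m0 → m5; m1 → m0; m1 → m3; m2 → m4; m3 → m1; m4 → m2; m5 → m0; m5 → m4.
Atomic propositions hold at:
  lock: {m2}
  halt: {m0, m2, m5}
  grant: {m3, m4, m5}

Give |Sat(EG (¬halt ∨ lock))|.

Sat(¬halt) = {m1, m3, m4}
Sat(¬halt ∨ lock) = {m1, m2, m3, m4}
EG (¬halt ∨ lock): greatest fixpoint, start Z0 = {m1, m2, m3, m4}, keep only states in Sat with some successor in Z. Already a fixed point.
Sat(EG (¬halt ∨ lock)) = {m1, m2, m3, m4}
|Sat(EG (¬halt ∨ lock))| = |{m1, m2, m3, m4}| = 4.

4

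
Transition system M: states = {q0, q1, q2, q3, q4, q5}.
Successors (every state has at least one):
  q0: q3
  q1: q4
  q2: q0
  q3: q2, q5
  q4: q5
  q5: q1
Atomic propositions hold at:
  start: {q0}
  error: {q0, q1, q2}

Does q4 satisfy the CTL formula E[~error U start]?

Sat(~error) = {q3, q4, q5}
E[~error U start]: least fixpoint, start Z0 = Sat(start) = {q0}, add states in Sat(~error) with some successor in Z. Already a fixed point.
Sat(E[~error U start]) = {q0}
q4 ∉ Sat(E[~error U start]) = {q0}, so the formula does not hold at q4.

No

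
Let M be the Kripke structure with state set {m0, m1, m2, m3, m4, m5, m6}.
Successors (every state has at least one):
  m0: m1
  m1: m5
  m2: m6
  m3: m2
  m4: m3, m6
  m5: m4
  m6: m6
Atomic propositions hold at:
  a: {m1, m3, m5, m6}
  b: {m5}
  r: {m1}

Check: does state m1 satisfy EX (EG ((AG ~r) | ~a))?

Sat(~r) = {m0, m2, m3, m4, m5, m6}
AG ~r: greatest fixpoint, start Z0 = {m0, m2, m3, m4, m5, m6}, keep only states in Sat with every successor in Z. Z1 = {m2, m3, m4, m5, m6}; fixed.
Sat(AG ~r) = {m2, m3, m4, m5, m6}
Sat(~a) = {m0, m2, m4}
Sat((AG ~r) | ~a) = {m0, m2, m3, m4, m5, m6}
EG ((AG ~r) | ~a): greatest fixpoint, start Z0 = {m0, m2, m3, m4, m5, m6}, keep only states in Sat with some successor in Z. Z1 = {m2, m3, m4, m5, m6}; fixed.
Sat(EG ((AG ~r) | ~a)) = {m2, m3, m4, m5, m6}
Sat(EX (EG ((AG ~r) | ~a))) = {s : some successor in {m2, m3, m4, m5, m6}} = {m1, m2, m3, m4, m5, m6}
m1 ∈ Sat(EX (EG ((AG ~r) | ~a))) = {m1, m2, m3, m4, m5, m6}, so the formula holds at m1.

Yes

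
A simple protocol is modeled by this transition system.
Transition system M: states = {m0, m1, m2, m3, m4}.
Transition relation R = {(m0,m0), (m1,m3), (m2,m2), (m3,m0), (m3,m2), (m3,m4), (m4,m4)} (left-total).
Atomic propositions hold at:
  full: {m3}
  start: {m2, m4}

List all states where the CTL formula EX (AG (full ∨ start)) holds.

Sat(full ∨ start) = {m2, m3, m4}
AG (full ∨ start): greatest fixpoint, start Z0 = {m2, m3, m4}, keep only states in Sat with every successor in Z. Z1 = {m2, m4}; fixed.
Sat(AG (full ∨ start)) = {m2, m4}
Sat(EX (AG (full ∨ start))) = {s : some successor in {m2, m4}} = {m2, m3, m4}

{m2, m3, m4}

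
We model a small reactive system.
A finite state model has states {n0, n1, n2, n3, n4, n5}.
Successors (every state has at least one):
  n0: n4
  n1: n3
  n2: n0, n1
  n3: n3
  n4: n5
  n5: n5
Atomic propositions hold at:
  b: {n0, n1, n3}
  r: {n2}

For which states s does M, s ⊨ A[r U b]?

{n0, n1, n2, n3}

A[r U b]: least fixpoint, start Z0 = Sat(b) = {n0, n1, n3}, add states in Sat(r) with every successor in Z. Z1 = {n0, n1, n2, n3}; fixed.
Sat(A[r U b]) = {n0, n1, n2, n3}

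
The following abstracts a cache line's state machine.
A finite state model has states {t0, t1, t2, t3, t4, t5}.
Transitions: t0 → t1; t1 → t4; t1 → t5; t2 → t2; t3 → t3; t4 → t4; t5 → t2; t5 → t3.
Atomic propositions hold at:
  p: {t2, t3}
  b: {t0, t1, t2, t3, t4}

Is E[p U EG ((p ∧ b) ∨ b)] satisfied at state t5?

Sat(p ∧ b) = {t2, t3}
Sat((p ∧ b) ∨ b) = {t0, t1, t2, t3, t4}
EG ((p ∧ b) ∨ b): greatest fixpoint, start Z0 = {t0, t1, t2, t3, t4}, keep only states in Sat with some successor in Z. Already a fixed point.
Sat(EG ((p ∧ b) ∨ b)) = {t0, t1, t2, t3, t4}
E[p U EG ((p ∧ b) ∨ b)]: least fixpoint, start Z0 = Sat(EG ((p ∧ b) ∨ b)) = {t0, t1, t2, t3, t4}, add states in Sat(p) with some successor in Z. Already a fixed point.
Sat(E[p U EG ((p ∧ b) ∨ b)]) = {t0, t1, t2, t3, t4}
t5 ∉ Sat(E[p U EG ((p ∧ b) ∨ b)]) = {t0, t1, t2, t3, t4}, so the formula does not hold at t5.

No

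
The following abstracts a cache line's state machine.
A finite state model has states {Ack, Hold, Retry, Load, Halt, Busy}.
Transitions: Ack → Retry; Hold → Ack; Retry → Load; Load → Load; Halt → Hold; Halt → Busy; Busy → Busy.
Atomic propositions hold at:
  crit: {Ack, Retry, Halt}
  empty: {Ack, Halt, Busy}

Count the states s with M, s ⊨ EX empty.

Sat(EX empty) = {s : some successor in {Ack, Halt, Busy}} = {Hold, Halt, Busy}
|Sat(EX empty)| = |{Hold, Halt, Busy}| = 3.

3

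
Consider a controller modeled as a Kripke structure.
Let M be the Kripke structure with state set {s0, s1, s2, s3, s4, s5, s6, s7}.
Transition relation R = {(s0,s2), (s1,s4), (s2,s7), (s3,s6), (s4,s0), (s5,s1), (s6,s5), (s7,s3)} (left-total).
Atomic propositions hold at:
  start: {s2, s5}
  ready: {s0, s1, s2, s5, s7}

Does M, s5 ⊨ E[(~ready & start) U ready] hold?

Sat(~ready) = {s3, s4, s6}
Sat(~ready & start) = ∅
E[(~ready & start) U ready]: least fixpoint, start Z0 = Sat(ready) = {s0, s1, s2, s5, s7}, add states in Sat(~ready & start) with some successor in Z. Already a fixed point.
Sat(E[(~ready & start) U ready]) = {s0, s1, s2, s5, s7}
s5 ∈ Sat(E[(~ready & start) U ready]) = {s0, s1, s2, s5, s7}, so the formula holds at s5.

Yes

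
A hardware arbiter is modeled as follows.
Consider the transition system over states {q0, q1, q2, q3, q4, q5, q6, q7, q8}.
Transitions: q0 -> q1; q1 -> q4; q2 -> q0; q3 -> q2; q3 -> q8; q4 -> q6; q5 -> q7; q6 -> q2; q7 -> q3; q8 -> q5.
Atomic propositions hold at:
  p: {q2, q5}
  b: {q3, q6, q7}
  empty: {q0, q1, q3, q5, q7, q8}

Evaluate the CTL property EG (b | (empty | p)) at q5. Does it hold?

Sat(empty | p) = {q0, q1, q2, q3, q5, q7, q8}
Sat(b | (empty | p)) = {q0, q1, q2, q3, q5, q6, q7, q8}
EG (b | (empty | p)): greatest fixpoint, start Z0 = {q0, q1, q2, q3, q5, q6, q7, q8}, keep only states in Sat with some successor in Z. Z1 = {q0, q2, q3, q5, q6, q7, q8}; Z2 = {q2, q3, q5, q6, q7, q8}; Z3 = {q3, q5, q6, q7, q8}; Z4 = {q3, q5, q7, q8}; fixed.
Sat(EG (b | (empty | p))) = {q3, q5, q7, q8}
q5 ∈ Sat(EG (b | (empty | p))) = {q3, q5, q7, q8}, so the formula holds at q5.

Yes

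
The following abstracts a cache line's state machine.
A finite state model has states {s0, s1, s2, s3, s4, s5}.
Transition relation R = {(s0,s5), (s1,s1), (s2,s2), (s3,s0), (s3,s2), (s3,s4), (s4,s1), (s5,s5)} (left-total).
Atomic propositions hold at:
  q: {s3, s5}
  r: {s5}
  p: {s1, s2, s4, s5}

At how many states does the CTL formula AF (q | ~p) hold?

3

Sat(~p) = {s0, s3}
Sat(q | ~p) = {s0, s3, s5}
AF (q | ~p): least fixpoint, start Z0 = {s0, s3, s5}, add states with every successor in Z. Already a fixed point.
Sat(AF (q | ~p)) = {s0, s3, s5}
|Sat(AF (q | ~p))| = |{s0, s3, s5}| = 3.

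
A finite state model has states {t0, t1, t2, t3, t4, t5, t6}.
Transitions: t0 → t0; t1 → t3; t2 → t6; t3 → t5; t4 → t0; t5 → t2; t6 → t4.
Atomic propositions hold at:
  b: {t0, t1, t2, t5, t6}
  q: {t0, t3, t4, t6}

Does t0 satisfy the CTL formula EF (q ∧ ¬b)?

Sat(¬b) = {t3, t4}
Sat(q ∧ ¬b) = {t3, t4}
EF (q ∧ ¬b): least fixpoint, start Z0 = {t3, t4}, add states with some successor in Z. Z1 = {t1, t3, t4, t6}; Z2 = {t1, t2, t3, t4, t6}; Z3 = {t1, t2, t3, t4, t5, t6}; fixed.
Sat(EF (q ∧ ¬b)) = {t1, t2, t3, t4, t5, t6}
t0 ∉ Sat(EF (q ∧ ¬b)) = {t1, t2, t3, t4, t5, t6}, so the formula does not hold at t0.

No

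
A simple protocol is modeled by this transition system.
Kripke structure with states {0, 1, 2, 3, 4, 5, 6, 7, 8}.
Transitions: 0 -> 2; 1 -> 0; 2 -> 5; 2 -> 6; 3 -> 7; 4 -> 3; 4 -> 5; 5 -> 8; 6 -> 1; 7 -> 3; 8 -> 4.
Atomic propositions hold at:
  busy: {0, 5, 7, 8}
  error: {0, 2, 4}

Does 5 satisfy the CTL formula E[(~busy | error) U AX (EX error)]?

Yes

Sat(~busy) = {1, 2, 3, 4, 6}
Sat(~busy | error) = {0, 1, 2, 3, 4, 6}
Sat(EX error) = {s : some successor in {0, 2, 4}} = {0, 1, 8}
Sat(AX (EX error)) = {s : every successor in {0, 1, 8}} = {1, 5, 6}
E[(~busy | error) U AX (EX error)]: least fixpoint, start Z0 = Sat(AX (EX error)) = {1, 5, 6}, add states in Sat(~busy | error) with some successor in Z. Z1 = {1, 2, 4, 5, 6}; Z2 = {0, 1, 2, 4, 5, 6}; fixed.
Sat(E[(~busy | error) U AX (EX error)]) = {0, 1, 2, 4, 5, 6}
5 ∈ Sat(E[(~busy | error) U AX (EX error)]) = {0, 1, 2, 4, 5, 6}, so the formula holds at 5.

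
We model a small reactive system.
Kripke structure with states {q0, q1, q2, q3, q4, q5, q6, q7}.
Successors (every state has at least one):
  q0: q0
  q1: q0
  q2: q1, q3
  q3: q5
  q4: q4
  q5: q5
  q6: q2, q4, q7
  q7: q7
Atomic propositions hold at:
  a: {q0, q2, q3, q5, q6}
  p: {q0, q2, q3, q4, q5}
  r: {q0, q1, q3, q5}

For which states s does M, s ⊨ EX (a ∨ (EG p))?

{q0, q1, q2, q3, q4, q5, q6}

EG p: greatest fixpoint, start Z0 = {q0, q2, q3, q4, q5}, keep only states in Sat with some successor in Z. Already a fixed point.
Sat(EG p) = {q0, q2, q3, q4, q5}
Sat(a ∨ (EG p)) = {q0, q2, q3, q4, q5, q6}
Sat(EX (a ∨ (EG p))) = {s : some successor in {q0, q2, q3, q4, q5, q6}} = {q0, q1, q2, q3, q4, q5, q6}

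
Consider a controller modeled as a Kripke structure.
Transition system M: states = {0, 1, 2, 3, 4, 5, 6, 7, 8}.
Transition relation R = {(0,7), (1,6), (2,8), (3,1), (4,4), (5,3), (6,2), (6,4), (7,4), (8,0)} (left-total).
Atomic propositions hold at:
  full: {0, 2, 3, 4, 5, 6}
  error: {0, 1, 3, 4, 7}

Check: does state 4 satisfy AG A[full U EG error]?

Yes

EG error: greatest fixpoint, start Z0 = {0, 1, 3, 4, 7}, keep only states in Sat with some successor in Z. Z1 = {0, 3, 4, 7}; Z2 = {0, 4, 7}; fixed.
Sat(EG error) = {0, 4, 7}
A[full U EG error]: least fixpoint, start Z0 = Sat(EG error) = {0, 4, 7}, add states in Sat(full) with every successor in Z. Already a fixed point.
Sat(A[full U EG error]) = {0, 4, 7}
AG A[full U EG error]: greatest fixpoint, start Z0 = {0, 4, 7}, keep only states in Sat with every successor in Z. Already a fixed point.
Sat(AG A[full U EG error]) = {0, 4, 7}
4 ∈ Sat(AG A[full U EG error]) = {0, 4, 7}, so the formula holds at 4.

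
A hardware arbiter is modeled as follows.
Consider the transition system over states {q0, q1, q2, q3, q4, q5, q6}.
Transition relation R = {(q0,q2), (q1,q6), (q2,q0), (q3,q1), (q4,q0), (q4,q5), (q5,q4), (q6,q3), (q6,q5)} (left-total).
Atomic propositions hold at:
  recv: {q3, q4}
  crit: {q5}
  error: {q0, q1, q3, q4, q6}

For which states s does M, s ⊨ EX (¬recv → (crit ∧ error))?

Sat(¬recv) = {q0, q1, q2, q5, q6}
Sat(crit ∧ error) = ∅
Sat(¬recv → (crit ∧ error)) = {q3, q4}
Sat(EX (¬recv → (crit ∧ error))) = {s : some successor in {q3, q4}} = {q5, q6}

{q5, q6}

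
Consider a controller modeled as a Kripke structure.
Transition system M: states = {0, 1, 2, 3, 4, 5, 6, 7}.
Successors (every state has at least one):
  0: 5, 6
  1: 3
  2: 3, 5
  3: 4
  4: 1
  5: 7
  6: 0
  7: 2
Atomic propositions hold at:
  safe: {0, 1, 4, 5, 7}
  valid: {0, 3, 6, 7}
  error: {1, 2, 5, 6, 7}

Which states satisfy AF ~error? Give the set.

Sat(~error) = {0, 3, 4}
AF ~error: least fixpoint, start Z0 = {0, 3, 4}, add states with every successor in Z. Z1 = {0, 1, 3, 4, 6}; fixed.
Sat(AF ~error) = {0, 1, 3, 4, 6}

{0, 1, 3, 4, 6}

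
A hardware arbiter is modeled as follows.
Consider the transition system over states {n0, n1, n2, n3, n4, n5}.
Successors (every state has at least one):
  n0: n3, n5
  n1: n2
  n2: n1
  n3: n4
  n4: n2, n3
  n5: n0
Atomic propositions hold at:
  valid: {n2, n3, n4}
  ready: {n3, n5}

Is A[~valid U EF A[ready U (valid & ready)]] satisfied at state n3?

Sat(~valid) = {n0, n1, n5}
Sat(valid & ready) = {n3}
A[ready U (valid & ready)]: least fixpoint, start Z0 = Sat((valid & ready)) = {n3}, add states in Sat(ready) with every successor in Z. Already a fixed point.
Sat(A[ready U (valid & ready)]) = {n3}
EF A[ready U (valid & ready)]: least fixpoint, start Z0 = {n3}, add states with some successor in Z. Z1 = {n0, n3, n4}; Z2 = {n0, n3, n4, n5}; fixed.
Sat(EF A[ready U (valid & ready)]) = {n0, n3, n4, n5}
A[~valid U EF A[ready U (valid & ready)]]: least fixpoint, start Z0 = Sat(EF A[ready U (valid & ready)]) = {n0, n3, n4, n5}, add states in Sat(~valid) with every successor in Z. Already a fixed point.
Sat(A[~valid U EF A[ready U (valid & ready)]]) = {n0, n3, n4, n5}
n3 ∈ Sat(A[~valid U EF A[ready U (valid & ready)]]) = {n0, n3, n4, n5}, so the formula holds at n3.

Yes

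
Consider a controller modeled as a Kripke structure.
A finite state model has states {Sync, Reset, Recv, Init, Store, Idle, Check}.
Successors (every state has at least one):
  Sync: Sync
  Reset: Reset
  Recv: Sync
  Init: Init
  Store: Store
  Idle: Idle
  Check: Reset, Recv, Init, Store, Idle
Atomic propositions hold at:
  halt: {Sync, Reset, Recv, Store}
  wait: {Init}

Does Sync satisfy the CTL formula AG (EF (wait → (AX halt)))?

Yes

Sat(AX halt) = {s : every successor in {Sync, Reset, Recv, Store}} = {Sync, Reset, Recv, Store}
Sat(wait → (AX halt)) = {Sync, Reset, Recv, Store, Idle, Check}
EF (wait → (AX halt)): least fixpoint, start Z0 = {Sync, Reset, Recv, Store, Idle, Check}, add states with some successor in Z. Already a fixed point.
Sat(EF (wait → (AX halt))) = {Sync, Reset, Recv, Store, Idle, Check}
AG (EF (wait → (AX halt))): greatest fixpoint, start Z0 = {Sync, Reset, Recv, Store, Idle, Check}, keep only states in Sat with every successor in Z. Z1 = {Sync, Reset, Recv, Store, Idle}; fixed.
Sat(AG (EF (wait → (AX halt)))) = {Sync, Reset, Recv, Store, Idle}
Sync ∈ Sat(AG (EF (wait → (AX halt)))) = {Sync, Reset, Recv, Store, Idle}, so the formula holds at Sync.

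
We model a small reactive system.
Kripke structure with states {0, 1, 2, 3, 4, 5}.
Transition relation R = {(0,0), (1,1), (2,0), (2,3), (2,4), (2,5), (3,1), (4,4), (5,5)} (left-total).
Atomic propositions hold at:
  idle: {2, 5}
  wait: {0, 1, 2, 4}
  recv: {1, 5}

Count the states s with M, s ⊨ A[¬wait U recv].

3

Sat(¬wait) = {3, 5}
A[¬wait U recv]: least fixpoint, start Z0 = Sat(recv) = {1, 5}, add states in Sat(¬wait) with every successor in Z. Z1 = {1, 3, 5}; fixed.
Sat(A[¬wait U recv]) = {1, 3, 5}
|Sat(A[¬wait U recv])| = |{1, 3, 5}| = 3.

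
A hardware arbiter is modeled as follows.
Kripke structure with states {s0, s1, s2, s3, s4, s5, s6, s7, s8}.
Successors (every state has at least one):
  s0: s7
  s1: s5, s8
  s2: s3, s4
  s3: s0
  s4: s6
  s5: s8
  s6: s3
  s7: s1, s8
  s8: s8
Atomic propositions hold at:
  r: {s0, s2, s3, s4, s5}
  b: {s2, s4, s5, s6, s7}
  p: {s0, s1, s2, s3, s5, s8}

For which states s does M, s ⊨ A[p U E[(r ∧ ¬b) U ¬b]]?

Sat(¬b) = {s0, s1, s3, s8}
Sat(r ∧ ¬b) = {s0, s3}
E[(r ∧ ¬b) U ¬b]: least fixpoint, start Z0 = Sat(¬b) = {s0, s1, s3, s8}, add states in Sat(r ∧ ¬b) with some successor in Z. Already a fixed point.
Sat(E[(r ∧ ¬b) U ¬b]) = {s0, s1, s3, s8}
A[p U E[(r ∧ ¬b) U ¬b]]: least fixpoint, start Z0 = Sat(E[(r ∧ ¬b) U ¬b]) = {s0, s1, s3, s8}, add states in Sat(p) with every successor in Z. Z1 = {s0, s1, s3, s5, s8}; fixed.
Sat(A[p U E[(r ∧ ¬b) U ¬b]]) = {s0, s1, s3, s5, s8}

{s0, s1, s3, s5, s8}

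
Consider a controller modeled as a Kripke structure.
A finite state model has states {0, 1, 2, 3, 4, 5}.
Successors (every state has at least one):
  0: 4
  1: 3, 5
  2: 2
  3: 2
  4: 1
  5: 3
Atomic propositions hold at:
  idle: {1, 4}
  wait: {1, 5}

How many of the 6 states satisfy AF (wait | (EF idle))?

4

EF idle: least fixpoint, start Z0 = {1, 4}, add states with some successor in Z. Z1 = {0, 1, 4}; fixed.
Sat(EF idle) = {0, 1, 4}
Sat(wait | (EF idle)) = {0, 1, 4, 5}
AF (wait | (EF idle)): least fixpoint, start Z0 = {0, 1, 4, 5}, add states with every successor in Z. Already a fixed point.
Sat(AF (wait | (EF idle))) = {0, 1, 4, 5}
|Sat(AF (wait | (EF idle)))| = |{0, 1, 4, 5}| = 4.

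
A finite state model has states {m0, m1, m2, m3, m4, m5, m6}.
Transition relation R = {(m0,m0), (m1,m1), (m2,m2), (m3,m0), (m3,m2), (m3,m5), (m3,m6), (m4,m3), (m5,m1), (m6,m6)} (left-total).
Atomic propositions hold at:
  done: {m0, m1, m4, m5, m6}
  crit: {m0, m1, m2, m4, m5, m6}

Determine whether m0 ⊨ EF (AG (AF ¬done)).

No

Sat(¬done) = {m2, m3}
AF ¬done: least fixpoint, start Z0 = {m2, m3}, add states with every successor in Z. Z1 = {m2, m3, m4}; fixed.
Sat(AF ¬done) = {m2, m3, m4}
AG (AF ¬done): greatest fixpoint, start Z0 = {m2, m3, m4}, keep only states in Sat with every successor in Z. Z1 = {m2, m4}; Z2 = {m2}; fixed.
Sat(AG (AF ¬done)) = {m2}
EF (AG (AF ¬done)): least fixpoint, start Z0 = {m2}, add states with some successor in Z. Z1 = {m2, m3}; Z2 = {m2, m3, m4}; fixed.
Sat(EF (AG (AF ¬done))) = {m2, m3, m4}
m0 ∉ Sat(EF (AG (AF ¬done))) = {m2, m3, m4}, so the formula does not hold at m0.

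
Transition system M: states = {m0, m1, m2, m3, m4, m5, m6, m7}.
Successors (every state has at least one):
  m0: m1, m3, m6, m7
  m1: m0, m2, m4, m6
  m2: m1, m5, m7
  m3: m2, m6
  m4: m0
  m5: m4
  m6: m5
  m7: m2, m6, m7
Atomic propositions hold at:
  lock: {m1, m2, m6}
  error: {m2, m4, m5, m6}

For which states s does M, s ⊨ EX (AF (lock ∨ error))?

Sat(lock ∨ error) = {m1, m2, m4, m5, m6}
AF (lock ∨ error): least fixpoint, start Z0 = {m1, m2, m4, m5, m6}, add states with every successor in Z. Z1 = {m1, m2, m3, m4, m5, m6}; fixed.
Sat(AF (lock ∨ error)) = {m1, m2, m3, m4, m5, m6}
Sat(EX (AF (lock ∨ error))) = {s : some successor in {m1, m2, m3, m4, m5, m6}} = {m0, m1, m2, m3, m5, m6, m7}

{m0, m1, m2, m3, m5, m6, m7}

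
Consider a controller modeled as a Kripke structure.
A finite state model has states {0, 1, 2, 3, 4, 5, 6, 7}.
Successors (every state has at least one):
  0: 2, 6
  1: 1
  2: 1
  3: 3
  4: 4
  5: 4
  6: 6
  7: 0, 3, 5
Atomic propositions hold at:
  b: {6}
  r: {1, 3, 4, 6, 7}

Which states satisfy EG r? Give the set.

EG r: greatest fixpoint, start Z0 = {1, 3, 4, 6, 7}, keep only states in Sat with some successor in Z. Already a fixed point.
Sat(EG r) = {1, 3, 4, 6, 7}

{1, 3, 4, 6, 7}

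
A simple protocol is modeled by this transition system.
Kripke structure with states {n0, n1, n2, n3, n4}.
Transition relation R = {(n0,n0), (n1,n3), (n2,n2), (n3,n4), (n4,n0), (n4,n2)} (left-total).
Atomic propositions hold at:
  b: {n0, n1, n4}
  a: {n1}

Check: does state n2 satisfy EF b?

EF b: least fixpoint, start Z0 = {n0, n1, n4}, add states with some successor in Z. Z1 = {n0, n1, n3, n4}; fixed.
Sat(EF b) = {n0, n1, n3, n4}
n2 ∉ Sat(EF b) = {n0, n1, n3, n4}, so the formula does not hold at n2.

No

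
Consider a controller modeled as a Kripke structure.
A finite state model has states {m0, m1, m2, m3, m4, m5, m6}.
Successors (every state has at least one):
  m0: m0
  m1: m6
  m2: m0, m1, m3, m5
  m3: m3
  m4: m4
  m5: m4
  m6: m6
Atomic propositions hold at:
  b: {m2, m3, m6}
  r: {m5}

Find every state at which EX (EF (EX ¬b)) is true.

{m0, m2, m4, m5}

Sat(¬b) = {m0, m1, m4, m5}
Sat(EX ¬b) = {s : some successor in {m0, m1, m4, m5}} = {m0, m2, m4, m5}
EF (EX ¬b): least fixpoint, start Z0 = {m0, m2, m4, m5}, add states with some successor in Z. Already a fixed point.
Sat(EF (EX ¬b)) = {m0, m2, m4, m5}
Sat(EX (EF (EX ¬b))) = {s : some successor in {m0, m2, m4, m5}} = {m0, m2, m4, m5}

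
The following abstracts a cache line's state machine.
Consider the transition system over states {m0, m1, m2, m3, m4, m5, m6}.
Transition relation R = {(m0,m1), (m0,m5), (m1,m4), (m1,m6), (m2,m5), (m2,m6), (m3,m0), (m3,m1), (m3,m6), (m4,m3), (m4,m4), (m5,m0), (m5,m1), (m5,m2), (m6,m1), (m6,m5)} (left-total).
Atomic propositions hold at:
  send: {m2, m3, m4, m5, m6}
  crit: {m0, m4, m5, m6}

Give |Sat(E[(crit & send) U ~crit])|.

6

Sat(crit & send) = {m4, m5, m6}
Sat(~crit) = {m1, m2, m3}
E[(crit & send) U ~crit]: least fixpoint, start Z0 = Sat(~crit) = {m1, m2, m3}, add states in Sat(crit & send) with some successor in Z. Z1 = {m1, m2, m3, m4, m5, m6}; fixed.
Sat(E[(crit & send) U ~crit]) = {m1, m2, m3, m4, m5, m6}
|Sat(E[(crit & send) U ~crit])| = |{m1, m2, m3, m4, m5, m6}| = 6.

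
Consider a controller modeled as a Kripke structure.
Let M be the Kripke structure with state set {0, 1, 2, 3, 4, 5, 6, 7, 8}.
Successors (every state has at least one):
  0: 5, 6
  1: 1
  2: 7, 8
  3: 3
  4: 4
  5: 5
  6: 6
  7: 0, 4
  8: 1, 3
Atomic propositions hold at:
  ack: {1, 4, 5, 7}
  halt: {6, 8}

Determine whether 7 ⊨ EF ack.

Yes

EF ack: least fixpoint, start Z0 = {1, 4, 5, 7}, add states with some successor in Z. Z1 = {0, 1, 2, 4, 5, 7, 8}; fixed.
Sat(EF ack) = {0, 1, 2, 4, 5, 7, 8}
7 ∈ Sat(EF ack) = {0, 1, 2, 4, 5, 7, 8}, so the formula holds at 7.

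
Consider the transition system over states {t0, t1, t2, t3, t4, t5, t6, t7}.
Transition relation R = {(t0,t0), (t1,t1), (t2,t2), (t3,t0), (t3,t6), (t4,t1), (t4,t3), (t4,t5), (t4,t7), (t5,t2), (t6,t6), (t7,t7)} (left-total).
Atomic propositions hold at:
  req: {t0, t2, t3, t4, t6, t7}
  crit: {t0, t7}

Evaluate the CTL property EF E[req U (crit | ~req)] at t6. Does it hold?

No

Sat(~req) = {t1, t5}
Sat(crit | ~req) = {t0, t1, t5, t7}
E[req U (crit | ~req)]: least fixpoint, start Z0 = Sat((crit | ~req)) = {t0, t1, t5, t7}, add states in Sat(req) with some successor in Z. Z1 = {t0, t1, t3, t4, t5, t7}; fixed.
Sat(E[req U (crit | ~req)]) = {t0, t1, t3, t4, t5, t7}
EF E[req U (crit | ~req)]: least fixpoint, start Z0 = {t0, t1, t3, t4, t5, t7}, add states with some successor in Z. Already a fixed point.
Sat(EF E[req U (crit | ~req)]) = {t0, t1, t3, t4, t5, t7}
t6 ∉ Sat(EF E[req U (crit | ~req)]) = {t0, t1, t3, t4, t5, t7}, so the formula does not hold at t6.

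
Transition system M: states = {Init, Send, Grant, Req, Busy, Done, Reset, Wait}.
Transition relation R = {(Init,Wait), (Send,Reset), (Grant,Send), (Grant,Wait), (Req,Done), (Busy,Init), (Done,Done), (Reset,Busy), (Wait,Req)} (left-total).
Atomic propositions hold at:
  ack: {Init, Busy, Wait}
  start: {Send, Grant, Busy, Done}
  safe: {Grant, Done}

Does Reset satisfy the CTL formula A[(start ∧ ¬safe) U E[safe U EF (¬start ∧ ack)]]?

Sat(¬safe) = {Init, Send, Req, Busy, Reset, Wait}
Sat(start ∧ ¬safe) = {Send, Busy}
Sat(¬start) = {Init, Req, Reset, Wait}
Sat(¬start ∧ ack) = {Init, Wait}
EF (¬start ∧ ack): least fixpoint, start Z0 = {Init, Wait}, add states with some successor in Z. Z1 = {Init, Grant, Busy, Wait}; Z2 = {Init, Grant, Busy, Reset, Wait}; Z3 = {Init, Send, Grant, Busy, Reset, Wait}; fixed.
Sat(EF (¬start ∧ ack)) = {Init, Send, Grant, Busy, Reset, Wait}
E[safe U EF (¬start ∧ ack)]: least fixpoint, start Z0 = Sat(EF (¬start ∧ ack)) = {Init, Send, Grant, Busy, Reset, Wait}, add states in Sat(safe) with some successor in Z. Already a fixed point.
Sat(E[safe U EF (¬start ∧ ack)]) = {Init, Send, Grant, Busy, Reset, Wait}
A[(start ∧ ¬safe) U E[safe U EF (¬start ∧ ack)]]: least fixpoint, start Z0 = Sat(E[safe U EF (¬start ∧ ack)]) = {Init, Send, Grant, Busy, Reset, Wait}, add states in Sat(start ∧ ¬safe) with every successor in Z. Already a fixed point.
Sat(A[(start ∧ ¬safe) U E[safe U EF (¬start ∧ ack)]]) = {Init, Send, Grant, Busy, Reset, Wait}
Reset ∈ Sat(A[(start ∧ ¬safe) U E[safe U EF (¬start ∧ ack)]]) = {Init, Send, Grant, Busy, Reset, Wait}, so the formula holds at Reset.

Yes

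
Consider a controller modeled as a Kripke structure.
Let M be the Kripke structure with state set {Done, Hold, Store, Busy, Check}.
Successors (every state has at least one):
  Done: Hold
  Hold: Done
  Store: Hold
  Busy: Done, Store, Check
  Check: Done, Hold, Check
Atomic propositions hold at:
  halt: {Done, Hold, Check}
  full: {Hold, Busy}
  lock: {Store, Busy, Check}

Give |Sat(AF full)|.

AF full: least fixpoint, start Z0 = {Hold, Busy}, add states with every successor in Z. Z1 = {Done, Hold, Store, Busy}; fixed.
Sat(AF full) = {Done, Hold, Store, Busy}
|Sat(AF full)| = |{Done, Hold, Store, Busy}| = 4.

4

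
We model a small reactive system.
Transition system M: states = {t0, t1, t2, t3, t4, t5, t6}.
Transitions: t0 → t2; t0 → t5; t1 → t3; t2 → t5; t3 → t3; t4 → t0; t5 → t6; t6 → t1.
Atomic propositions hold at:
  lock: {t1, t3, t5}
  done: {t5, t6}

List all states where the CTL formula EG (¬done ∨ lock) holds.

{t1, t3}

Sat(¬done) = {t0, t1, t2, t3, t4}
Sat(¬done ∨ lock) = {t0, t1, t2, t3, t4, t5}
EG (¬done ∨ lock): greatest fixpoint, start Z0 = {t0, t1, t2, t3, t4, t5}, keep only states in Sat with some successor in Z. Z1 = {t0, t1, t2, t3, t4}; Z2 = {t0, t1, t3, t4}; Z3 = {t1, t3, t4}; Z4 = {t1, t3}; fixed.
Sat(EG (¬done ∨ lock)) = {t1, t3}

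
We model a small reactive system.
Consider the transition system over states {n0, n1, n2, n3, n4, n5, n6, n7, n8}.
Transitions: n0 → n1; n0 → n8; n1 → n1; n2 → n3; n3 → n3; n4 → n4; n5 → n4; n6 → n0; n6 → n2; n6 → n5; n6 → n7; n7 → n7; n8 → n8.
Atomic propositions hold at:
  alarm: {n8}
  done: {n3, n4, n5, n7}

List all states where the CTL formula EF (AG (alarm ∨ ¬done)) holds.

{n0, n1, n6, n8}

Sat(¬done) = {n0, n1, n2, n6, n8}
Sat(alarm ∨ ¬done) = {n0, n1, n2, n6, n8}
AG (alarm ∨ ¬done): greatest fixpoint, start Z0 = {n0, n1, n2, n6, n8}, keep only states in Sat with every successor in Z. Z1 = {n0, n1, n8}; fixed.
Sat(AG (alarm ∨ ¬done)) = {n0, n1, n8}
EF (AG (alarm ∨ ¬done)): least fixpoint, start Z0 = {n0, n1, n8}, add states with some successor in Z. Z1 = {n0, n1, n6, n8}; fixed.
Sat(EF (AG (alarm ∨ ¬done))) = {n0, n1, n6, n8}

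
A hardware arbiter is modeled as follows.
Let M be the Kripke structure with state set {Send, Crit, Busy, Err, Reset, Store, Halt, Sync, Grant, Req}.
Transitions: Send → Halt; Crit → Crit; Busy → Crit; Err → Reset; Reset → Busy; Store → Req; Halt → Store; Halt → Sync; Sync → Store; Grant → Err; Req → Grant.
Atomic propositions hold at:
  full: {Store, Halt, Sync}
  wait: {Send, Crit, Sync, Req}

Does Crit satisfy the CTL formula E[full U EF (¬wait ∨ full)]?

No

Sat(¬wait) = {Busy, Err, Reset, Store, Halt, Grant}
Sat(¬wait ∨ full) = {Busy, Err, Reset, Store, Halt, Sync, Grant}
EF (¬wait ∨ full): least fixpoint, start Z0 = {Busy, Err, Reset, Store, Halt, Sync, Grant}, add states with some successor in Z. Z1 = {Send, Busy, Err, Reset, Store, Halt, Sync, Grant, Req}; fixed.
Sat(EF (¬wait ∨ full)) = {Send, Busy, Err, Reset, Store, Halt, Sync, Grant, Req}
E[full U EF (¬wait ∨ full)]: least fixpoint, start Z0 = Sat(EF (¬wait ∨ full)) = {Send, Busy, Err, Reset, Store, Halt, Sync, Grant, Req}, add states in Sat(full) with some successor in Z. Already a fixed point.
Sat(E[full U EF (¬wait ∨ full)]) = {Send, Busy, Err, Reset, Store, Halt, Sync, Grant, Req}
Crit ∉ Sat(E[full U EF (¬wait ∨ full)]) = {Send, Busy, Err, Reset, Store, Halt, Sync, Grant, Req}, so the formula does not hold at Crit.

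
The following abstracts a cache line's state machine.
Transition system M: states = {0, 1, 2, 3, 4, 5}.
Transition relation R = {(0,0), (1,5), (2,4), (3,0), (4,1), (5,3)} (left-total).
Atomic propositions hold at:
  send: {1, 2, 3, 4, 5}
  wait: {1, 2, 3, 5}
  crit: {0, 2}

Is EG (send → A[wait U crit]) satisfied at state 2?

No

A[wait U crit]: least fixpoint, start Z0 = Sat(crit) = {0, 2}, add states in Sat(wait) with every successor in Z. Z1 = {0, 2, 3}; Z2 = {0, 2, 3, 5}; Z3 = {0, 1, 2, 3, 5}; fixed.
Sat(A[wait U crit]) = {0, 1, 2, 3, 5}
Sat(send → A[wait U crit]) = {0, 1, 2, 3, 5}
EG (send → A[wait U crit]): greatest fixpoint, start Z0 = {0, 1, 2, 3, 5}, keep only states in Sat with some successor in Z. Z1 = {0, 1, 3, 5}; fixed.
Sat(EG (send → A[wait U crit])) = {0, 1, 3, 5}
2 ∉ Sat(EG (send → A[wait U crit])) = {0, 1, 3, 5}, so the formula does not hold at 2.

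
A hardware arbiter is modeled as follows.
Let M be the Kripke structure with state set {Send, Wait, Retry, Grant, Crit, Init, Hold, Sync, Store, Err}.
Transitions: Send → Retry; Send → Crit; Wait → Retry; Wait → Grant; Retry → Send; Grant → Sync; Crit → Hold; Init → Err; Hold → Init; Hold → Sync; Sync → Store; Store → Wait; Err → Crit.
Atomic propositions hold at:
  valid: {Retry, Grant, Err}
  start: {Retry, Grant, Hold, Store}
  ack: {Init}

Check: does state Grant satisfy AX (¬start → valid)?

No

Sat(¬start) = {Send, Wait, Crit, Init, Sync, Err}
Sat(¬start → valid) = {Retry, Grant, Hold, Store, Err}
Sat(AX (¬start → valid)) = {s : every successor in {Retry, Grant, Hold, Store, Err}} = {Wait, Crit, Init, Sync}
Grant ∉ Sat(AX (¬start → valid)) = {Wait, Crit, Init, Sync}, so the formula does not hold at Grant.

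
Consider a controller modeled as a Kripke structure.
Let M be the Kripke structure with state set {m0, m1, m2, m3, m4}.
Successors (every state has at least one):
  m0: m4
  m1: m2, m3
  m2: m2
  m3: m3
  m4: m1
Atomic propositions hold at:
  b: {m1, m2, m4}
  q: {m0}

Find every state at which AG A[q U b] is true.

{m2}

A[q U b]: least fixpoint, start Z0 = Sat(b) = {m1, m2, m4}, add states in Sat(q) with every successor in Z. Z1 = {m0, m1, m2, m4}; fixed.
Sat(A[q U b]) = {m0, m1, m2, m4}
AG A[q U b]: greatest fixpoint, start Z0 = {m0, m1, m2, m4}, keep only states in Sat with every successor in Z. Z1 = {m0, m2, m4}; Z2 = {m0, m2}; Z3 = {m2}; fixed.
Sat(AG A[q U b]) = {m2}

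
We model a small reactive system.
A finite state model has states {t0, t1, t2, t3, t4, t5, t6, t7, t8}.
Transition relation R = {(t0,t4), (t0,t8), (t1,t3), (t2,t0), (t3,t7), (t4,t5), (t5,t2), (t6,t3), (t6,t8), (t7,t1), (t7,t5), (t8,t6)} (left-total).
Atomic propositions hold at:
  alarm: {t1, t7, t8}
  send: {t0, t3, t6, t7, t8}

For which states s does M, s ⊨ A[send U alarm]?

A[send U alarm]: least fixpoint, start Z0 = Sat(alarm) = {t1, t7, t8}, add states in Sat(send) with every successor in Z. Z1 = {t1, t3, t7, t8}; Z2 = {t1, t3, t6, t7, t8}; fixed.
Sat(A[send U alarm]) = {t1, t3, t6, t7, t8}

{t1, t3, t6, t7, t8}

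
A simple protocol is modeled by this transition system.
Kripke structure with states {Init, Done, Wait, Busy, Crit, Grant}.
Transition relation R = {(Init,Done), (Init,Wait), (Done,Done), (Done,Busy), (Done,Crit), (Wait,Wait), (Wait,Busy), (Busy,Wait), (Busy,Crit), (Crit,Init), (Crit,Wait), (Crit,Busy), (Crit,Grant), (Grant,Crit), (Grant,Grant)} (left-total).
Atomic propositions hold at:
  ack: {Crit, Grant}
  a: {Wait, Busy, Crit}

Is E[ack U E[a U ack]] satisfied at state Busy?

E[a U ack]: least fixpoint, start Z0 = Sat(ack) = {Crit, Grant}, add states in Sat(a) with some successor in Z. Z1 = {Busy, Crit, Grant}; Z2 = {Wait, Busy, Crit, Grant}; fixed.
Sat(E[a U ack]) = {Wait, Busy, Crit, Grant}
E[ack U E[a U ack]]: least fixpoint, start Z0 = Sat(E[a U ack]) = {Wait, Busy, Crit, Grant}, add states in Sat(ack) with some successor in Z. Already a fixed point.
Sat(E[ack U E[a U ack]]) = {Wait, Busy, Crit, Grant}
Busy ∈ Sat(E[ack U E[a U ack]]) = {Wait, Busy, Crit, Grant}, so the formula holds at Busy.

Yes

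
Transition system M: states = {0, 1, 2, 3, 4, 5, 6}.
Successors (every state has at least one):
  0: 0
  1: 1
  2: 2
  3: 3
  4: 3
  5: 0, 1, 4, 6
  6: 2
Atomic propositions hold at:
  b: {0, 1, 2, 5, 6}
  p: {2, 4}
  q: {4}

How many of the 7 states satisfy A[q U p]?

A[q U p]: least fixpoint, start Z0 = Sat(p) = {2, 4}, add states in Sat(q) with every successor in Z. Already a fixed point.
Sat(A[q U p]) = {2, 4}
|Sat(A[q U p])| = |{2, 4}| = 2.

2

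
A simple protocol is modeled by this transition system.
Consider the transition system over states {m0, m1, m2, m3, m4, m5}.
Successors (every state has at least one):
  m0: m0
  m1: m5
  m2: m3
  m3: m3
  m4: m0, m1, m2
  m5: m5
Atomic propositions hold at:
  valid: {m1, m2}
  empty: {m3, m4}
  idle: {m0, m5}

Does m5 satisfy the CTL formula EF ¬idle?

No

Sat(¬idle) = {m1, m2, m3, m4}
EF ¬idle: least fixpoint, start Z0 = {m1, m2, m3, m4}, add states with some successor in Z. Already a fixed point.
Sat(EF ¬idle) = {m1, m2, m3, m4}
m5 ∉ Sat(EF ¬idle) = {m1, m2, m3, m4}, so the formula does not hold at m5.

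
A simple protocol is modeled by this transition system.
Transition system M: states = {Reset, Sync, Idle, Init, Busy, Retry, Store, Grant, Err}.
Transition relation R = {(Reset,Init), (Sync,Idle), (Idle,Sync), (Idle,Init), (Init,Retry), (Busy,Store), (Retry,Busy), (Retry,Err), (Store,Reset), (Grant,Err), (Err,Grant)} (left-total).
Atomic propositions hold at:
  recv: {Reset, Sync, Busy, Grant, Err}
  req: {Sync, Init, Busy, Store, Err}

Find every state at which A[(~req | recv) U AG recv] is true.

{Grant, Err}

Sat(~req) = {Reset, Idle, Retry, Grant}
Sat(~req | recv) = {Reset, Sync, Idle, Busy, Retry, Grant, Err}
AG recv: greatest fixpoint, start Z0 = {Reset, Sync, Busy, Grant, Err}, keep only states in Sat with every successor in Z. Z1 = {Grant, Err}; fixed.
Sat(AG recv) = {Grant, Err}
A[(~req | recv) U AG recv]: least fixpoint, start Z0 = Sat(AG recv) = {Grant, Err}, add states in Sat(~req | recv) with every successor in Z. Already a fixed point.
Sat(A[(~req | recv) U AG recv]) = {Grant, Err}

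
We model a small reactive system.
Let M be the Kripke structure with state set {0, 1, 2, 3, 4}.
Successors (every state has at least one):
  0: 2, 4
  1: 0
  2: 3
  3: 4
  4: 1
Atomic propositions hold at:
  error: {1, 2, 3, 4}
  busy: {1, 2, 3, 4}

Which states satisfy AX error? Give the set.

Sat(AX error) = {s : every successor in {1, 2, 3, 4}} = {0, 2, 3, 4}

{0, 2, 3, 4}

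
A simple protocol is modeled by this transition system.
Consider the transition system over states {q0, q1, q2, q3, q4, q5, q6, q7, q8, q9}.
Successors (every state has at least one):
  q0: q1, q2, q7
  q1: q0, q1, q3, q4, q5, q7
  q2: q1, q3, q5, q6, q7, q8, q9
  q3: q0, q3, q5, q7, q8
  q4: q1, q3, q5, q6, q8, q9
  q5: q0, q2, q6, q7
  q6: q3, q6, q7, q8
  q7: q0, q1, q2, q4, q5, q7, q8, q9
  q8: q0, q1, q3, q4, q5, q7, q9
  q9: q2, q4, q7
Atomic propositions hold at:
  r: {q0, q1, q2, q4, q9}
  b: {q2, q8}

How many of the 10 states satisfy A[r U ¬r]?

Sat(¬r) = {q3, q5, q6, q7, q8}
A[r U ¬r]: least fixpoint, start Z0 = Sat(¬r) = {q3, q5, q6, q7, q8}, add states in Sat(r) with every successor in Z. Already a fixed point.
Sat(A[r U ¬r]) = {q3, q5, q6, q7, q8}
|Sat(A[r U ¬r])| = |{q3, q5, q6, q7, q8}| = 5.

5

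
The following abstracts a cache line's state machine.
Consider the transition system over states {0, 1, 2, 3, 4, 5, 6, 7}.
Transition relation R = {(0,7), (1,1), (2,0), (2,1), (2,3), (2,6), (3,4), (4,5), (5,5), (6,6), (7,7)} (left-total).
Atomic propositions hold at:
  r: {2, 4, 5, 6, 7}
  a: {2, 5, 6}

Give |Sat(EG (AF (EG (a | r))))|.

Sat(a | r) = {2, 4, 5, 6, 7}
EG (a | r): greatest fixpoint, start Z0 = {2, 4, 5, 6, 7}, keep only states in Sat with some successor in Z. Already a fixed point.
Sat(EG (a | r)) = {2, 4, 5, 6, 7}
AF (EG (a | r)): least fixpoint, start Z0 = {2, 4, 5, 6, 7}, add states with every successor in Z. Z1 = {0, 2, 3, 4, 5, 6, 7}; fixed.
Sat(AF (EG (a | r))) = {0, 2, 3, 4, 5, 6, 7}
EG (AF (EG (a | r))): greatest fixpoint, start Z0 = {0, 2, 3, 4, 5, 6, 7}, keep only states in Sat with some successor in Z. Already a fixed point.
Sat(EG (AF (EG (a | r)))) = {0, 2, 3, 4, 5, 6, 7}
|Sat(EG (AF (EG (a | r))))| = |{0, 2, 3, 4, 5, 6, 7}| = 7.

7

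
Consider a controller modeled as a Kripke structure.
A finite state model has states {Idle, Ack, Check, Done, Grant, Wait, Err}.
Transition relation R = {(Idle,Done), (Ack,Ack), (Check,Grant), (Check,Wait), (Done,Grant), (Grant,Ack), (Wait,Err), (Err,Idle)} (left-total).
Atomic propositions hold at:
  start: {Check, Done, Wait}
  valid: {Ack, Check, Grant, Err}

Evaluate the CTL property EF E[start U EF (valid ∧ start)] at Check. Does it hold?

Yes

Sat(valid ∧ start) = {Check}
EF (valid ∧ start): least fixpoint, start Z0 = {Check}, add states with some successor in Z. Already a fixed point.
Sat(EF (valid ∧ start)) = {Check}
E[start U EF (valid ∧ start)]: least fixpoint, start Z0 = Sat(EF (valid ∧ start)) = {Check}, add states in Sat(start) with some successor in Z. Already a fixed point.
Sat(E[start U EF (valid ∧ start)]) = {Check}
EF E[start U EF (valid ∧ start)]: least fixpoint, start Z0 = {Check}, add states with some successor in Z. Already a fixed point.
Sat(EF E[start U EF (valid ∧ start)]) = {Check}
Check ∈ Sat(EF E[start U EF (valid ∧ start)]) = {Check}, so the formula holds at Check.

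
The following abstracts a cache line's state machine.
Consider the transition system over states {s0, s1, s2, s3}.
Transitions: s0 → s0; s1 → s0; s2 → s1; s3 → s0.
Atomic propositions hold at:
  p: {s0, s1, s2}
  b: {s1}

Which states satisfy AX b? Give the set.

Sat(AX b) = {s : every successor in {s1}} = {s2}

{s2}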